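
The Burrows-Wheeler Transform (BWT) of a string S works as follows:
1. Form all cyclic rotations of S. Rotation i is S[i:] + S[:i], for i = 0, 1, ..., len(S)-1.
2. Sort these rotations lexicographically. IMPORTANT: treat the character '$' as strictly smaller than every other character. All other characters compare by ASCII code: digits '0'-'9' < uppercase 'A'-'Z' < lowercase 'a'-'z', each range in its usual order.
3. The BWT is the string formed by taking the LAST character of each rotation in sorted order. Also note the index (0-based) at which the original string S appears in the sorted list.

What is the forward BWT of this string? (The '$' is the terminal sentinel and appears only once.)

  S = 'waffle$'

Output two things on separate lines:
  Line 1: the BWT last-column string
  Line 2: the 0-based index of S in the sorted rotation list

All 7 rotations (rotation i = S[i:]+S[:i]):
  rot[0] = waffle$
  rot[1] = affle$w
  rot[2] = ffle$wa
  rot[3] = fle$waf
  rot[4] = le$waff
  rot[5] = e$waffl
  rot[6] = $waffle
Sorted (with $ < everything):
  sorted[0] = $waffle  (last char: 'e')
  sorted[1] = affle$w  (last char: 'w')
  sorted[2] = e$waffl  (last char: 'l')
  sorted[3] = ffle$wa  (last char: 'a')
  sorted[4] = fle$waf  (last char: 'f')
  sorted[5] = le$waff  (last char: 'f')
  sorted[6] = waffle$  (last char: '$')
Last column: ewlaff$
Original string S is at sorted index 6

Answer: ewlaff$
6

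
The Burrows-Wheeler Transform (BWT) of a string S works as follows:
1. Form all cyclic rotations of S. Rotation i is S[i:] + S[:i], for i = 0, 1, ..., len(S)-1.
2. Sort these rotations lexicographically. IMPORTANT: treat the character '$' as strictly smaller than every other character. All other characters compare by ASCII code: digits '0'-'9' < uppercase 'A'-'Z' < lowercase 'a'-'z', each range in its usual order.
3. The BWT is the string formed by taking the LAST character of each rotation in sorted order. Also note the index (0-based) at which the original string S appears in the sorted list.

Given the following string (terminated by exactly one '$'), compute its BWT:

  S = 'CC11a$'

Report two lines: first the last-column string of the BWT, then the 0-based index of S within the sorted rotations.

Answer: aC1C$1
4

Derivation:
All 6 rotations (rotation i = S[i:]+S[:i]):
  rot[0] = CC11a$
  rot[1] = C11a$C
  rot[2] = 11a$CC
  rot[3] = 1a$CC1
  rot[4] = a$CC11
  rot[5] = $CC11a
Sorted (with $ < everything):
  sorted[0] = $CC11a  (last char: 'a')
  sorted[1] = 11a$CC  (last char: 'C')
  sorted[2] = 1a$CC1  (last char: '1')
  sorted[3] = C11a$C  (last char: 'C')
  sorted[4] = CC11a$  (last char: '$')
  sorted[5] = a$CC11  (last char: '1')
Last column: aC1C$1
Original string S is at sorted index 4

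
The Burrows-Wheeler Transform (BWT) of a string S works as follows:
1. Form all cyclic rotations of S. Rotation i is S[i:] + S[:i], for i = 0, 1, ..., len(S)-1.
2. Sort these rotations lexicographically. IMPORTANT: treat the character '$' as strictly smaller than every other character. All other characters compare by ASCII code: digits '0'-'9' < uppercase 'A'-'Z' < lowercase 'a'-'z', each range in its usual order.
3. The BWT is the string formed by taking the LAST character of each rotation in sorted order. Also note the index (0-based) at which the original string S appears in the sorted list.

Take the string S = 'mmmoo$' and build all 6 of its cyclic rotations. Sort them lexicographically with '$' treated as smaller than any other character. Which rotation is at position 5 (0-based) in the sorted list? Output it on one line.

All 6 rotations (rotation i = S[i:]+S[:i]):
  rot[0] = mmmoo$
  rot[1] = mmoo$m
  rot[2] = moo$mm
  rot[3] = oo$mmm
  rot[4] = o$mmmo
  rot[5] = $mmmoo
Sorted (with $ < everything):
  sorted[0] = $mmmoo
  sorted[1] = mmmoo$
  sorted[2] = mmoo$m
  sorted[3] = moo$mm
  sorted[4] = o$mmmo
  sorted[5] = oo$mmm
sorted[5] = oo$mmm

Answer: oo$mmm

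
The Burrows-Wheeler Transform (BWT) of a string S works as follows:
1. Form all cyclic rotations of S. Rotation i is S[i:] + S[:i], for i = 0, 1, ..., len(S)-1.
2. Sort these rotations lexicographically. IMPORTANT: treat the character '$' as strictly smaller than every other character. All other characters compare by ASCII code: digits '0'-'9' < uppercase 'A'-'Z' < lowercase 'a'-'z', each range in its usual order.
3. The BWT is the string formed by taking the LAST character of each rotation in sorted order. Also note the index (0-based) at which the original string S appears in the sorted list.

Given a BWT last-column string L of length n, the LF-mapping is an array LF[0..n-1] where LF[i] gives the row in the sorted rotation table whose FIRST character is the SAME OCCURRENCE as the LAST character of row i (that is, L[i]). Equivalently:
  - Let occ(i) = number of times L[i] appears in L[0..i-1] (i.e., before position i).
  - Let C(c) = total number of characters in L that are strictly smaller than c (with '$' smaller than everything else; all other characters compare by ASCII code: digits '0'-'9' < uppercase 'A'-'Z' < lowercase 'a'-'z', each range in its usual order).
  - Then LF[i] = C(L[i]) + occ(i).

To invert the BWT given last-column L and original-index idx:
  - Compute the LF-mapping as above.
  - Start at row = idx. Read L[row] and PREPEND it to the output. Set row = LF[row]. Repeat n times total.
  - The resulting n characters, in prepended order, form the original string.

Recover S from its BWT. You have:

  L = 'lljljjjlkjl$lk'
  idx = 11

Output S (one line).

LF mapping: 8 9 1 10 2 3 4 11 6 5 12 0 13 7
Walk LF starting at row 11, prepending L[row]:
  step 1: row=11, L[11]='$', prepend. Next row=LF[11]=0
  step 2: row=0, L[0]='l', prepend. Next row=LF[0]=8
  step 3: row=8, L[8]='k', prepend. Next row=LF[8]=6
  step 4: row=6, L[6]='j', prepend. Next row=LF[6]=4
  step 5: row=4, L[4]='j', prepend. Next row=LF[4]=2
  step 6: row=2, L[2]='j', prepend. Next row=LF[2]=1
  step 7: row=1, L[1]='l', prepend. Next row=LF[1]=9
  step 8: row=9, L[9]='j', prepend. Next row=LF[9]=5
  step 9: row=5, L[5]='j', prepend. Next row=LF[5]=3
  step 10: row=3, L[3]='l', prepend. Next row=LF[3]=10
  step 11: row=10, L[10]='l', prepend. Next row=LF[10]=12
  step 12: row=12, L[12]='l', prepend. Next row=LF[12]=13
  step 13: row=13, L[13]='k', prepend. Next row=LF[13]=7
  step 14: row=7, L[7]='l', prepend. Next row=LF[7]=11
Reversed output: lkllljjljjjkl$

Answer: lkllljjljjjkl$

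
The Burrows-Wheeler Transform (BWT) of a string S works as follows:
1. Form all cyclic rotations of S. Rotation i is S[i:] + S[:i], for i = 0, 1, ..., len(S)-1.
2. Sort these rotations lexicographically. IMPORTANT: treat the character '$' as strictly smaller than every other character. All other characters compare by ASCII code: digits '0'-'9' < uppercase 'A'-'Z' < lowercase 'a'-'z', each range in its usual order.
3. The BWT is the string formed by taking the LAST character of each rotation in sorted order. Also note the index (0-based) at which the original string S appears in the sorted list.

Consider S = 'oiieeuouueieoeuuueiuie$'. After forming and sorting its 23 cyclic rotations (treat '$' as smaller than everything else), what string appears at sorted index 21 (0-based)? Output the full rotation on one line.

All 23 rotations (rotation i = S[i:]+S[:i]):
  rot[0] = oiieeuouueieoeuuueiuie$
  rot[1] = iieeuouueieoeuuueiuie$o
  rot[2] = ieeuouueieoeuuueiuie$oi
  rot[3] = eeuouueieoeuuueiuie$oii
  rot[4] = euouueieoeuuueiuie$oiie
  rot[5] = uouueieoeuuueiuie$oiiee
  rot[6] = ouueieoeuuueiuie$oiieeu
  rot[7] = uueieoeuuueiuie$oiieeuo
  rot[8] = ueieoeuuueiuie$oiieeuou
  rot[9] = eieoeuuueiuie$oiieeuouu
  rot[10] = ieoeuuueiuie$oiieeuouue
  rot[11] = eoeuuueiuie$oiieeuouuei
  rot[12] = oeuuueiuie$oiieeuouueie
  rot[13] = euuueiuie$oiieeuouueieo
  rot[14] = uuueiuie$oiieeuouueieoe
  rot[15] = uueiuie$oiieeuouueieoeu
  rot[16] = ueiuie$oiieeuouueieoeuu
  rot[17] = eiuie$oiieeuouueieoeuuu
  rot[18] = iuie$oiieeuouueieoeuuue
  rot[19] = uie$oiieeuouueieoeuuuei
  rot[20] = ie$oiieeuouueieoeuuueiu
  rot[21] = e$oiieeuouueieoeuuueiui
  rot[22] = $oiieeuouueieoeuuueiuie
Sorted (with $ < everything):
  sorted[0] = $oiieeuouueieoeuuueiuie
  sorted[1] = e$oiieeuouueieoeuuueiui
  sorted[2] = eeuouueieoeuuueiuie$oii
  sorted[3] = eieoeuuueiuie$oiieeuouu
  sorted[4] = eiuie$oiieeuouueieoeuuu
  sorted[5] = eoeuuueiuie$oiieeuouuei
  sorted[6] = euouueieoeuuueiuie$oiie
  sorted[7] = euuueiuie$oiieeuouueieo
  sorted[8] = ie$oiieeuouueieoeuuueiu
  sorted[9] = ieeuouueieoeuuueiuie$oi
  sorted[10] = ieoeuuueiuie$oiieeuouue
  sorted[11] = iieeuouueieoeuuueiuie$o
  sorted[12] = iuie$oiieeuouueieoeuuue
  sorted[13] = oeuuueiuie$oiieeuouueie
  sorted[14] = oiieeuouueieoeuuueiuie$
  sorted[15] = ouueieoeuuueiuie$oiieeu
  sorted[16] = ueieoeuuueiuie$oiieeuou
  sorted[17] = ueiuie$oiieeuouueieoeuu
  sorted[18] = uie$oiieeuouueieoeuuuei
  sorted[19] = uouueieoeuuueiuie$oiiee
  sorted[20] = uueieoeuuueiuie$oiieeuo
  sorted[21] = uueiuie$oiieeuouueieoeu
  sorted[22] = uuueiuie$oiieeuouueieoe
sorted[21] = uueiuie$oiieeuouueieoeu

Answer: uueiuie$oiieeuouueieoeu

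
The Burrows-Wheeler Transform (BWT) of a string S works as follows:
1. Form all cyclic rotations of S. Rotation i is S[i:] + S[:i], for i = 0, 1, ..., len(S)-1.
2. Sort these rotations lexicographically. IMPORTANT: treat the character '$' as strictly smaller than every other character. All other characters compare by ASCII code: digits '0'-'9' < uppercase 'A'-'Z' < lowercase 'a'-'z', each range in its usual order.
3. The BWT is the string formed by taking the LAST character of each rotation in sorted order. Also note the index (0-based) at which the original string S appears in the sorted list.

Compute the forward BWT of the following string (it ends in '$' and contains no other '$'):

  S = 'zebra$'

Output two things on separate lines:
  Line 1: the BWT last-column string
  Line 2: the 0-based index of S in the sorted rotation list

All 6 rotations (rotation i = S[i:]+S[:i]):
  rot[0] = zebra$
  rot[1] = ebra$z
  rot[2] = bra$ze
  rot[3] = ra$zeb
  rot[4] = a$zebr
  rot[5] = $zebra
Sorted (with $ < everything):
  sorted[0] = $zebra  (last char: 'a')
  sorted[1] = a$zebr  (last char: 'r')
  sorted[2] = bra$ze  (last char: 'e')
  sorted[3] = ebra$z  (last char: 'z')
  sorted[4] = ra$zeb  (last char: 'b')
  sorted[5] = zebra$  (last char: '$')
Last column: arezb$
Original string S is at sorted index 5

Answer: arezb$
5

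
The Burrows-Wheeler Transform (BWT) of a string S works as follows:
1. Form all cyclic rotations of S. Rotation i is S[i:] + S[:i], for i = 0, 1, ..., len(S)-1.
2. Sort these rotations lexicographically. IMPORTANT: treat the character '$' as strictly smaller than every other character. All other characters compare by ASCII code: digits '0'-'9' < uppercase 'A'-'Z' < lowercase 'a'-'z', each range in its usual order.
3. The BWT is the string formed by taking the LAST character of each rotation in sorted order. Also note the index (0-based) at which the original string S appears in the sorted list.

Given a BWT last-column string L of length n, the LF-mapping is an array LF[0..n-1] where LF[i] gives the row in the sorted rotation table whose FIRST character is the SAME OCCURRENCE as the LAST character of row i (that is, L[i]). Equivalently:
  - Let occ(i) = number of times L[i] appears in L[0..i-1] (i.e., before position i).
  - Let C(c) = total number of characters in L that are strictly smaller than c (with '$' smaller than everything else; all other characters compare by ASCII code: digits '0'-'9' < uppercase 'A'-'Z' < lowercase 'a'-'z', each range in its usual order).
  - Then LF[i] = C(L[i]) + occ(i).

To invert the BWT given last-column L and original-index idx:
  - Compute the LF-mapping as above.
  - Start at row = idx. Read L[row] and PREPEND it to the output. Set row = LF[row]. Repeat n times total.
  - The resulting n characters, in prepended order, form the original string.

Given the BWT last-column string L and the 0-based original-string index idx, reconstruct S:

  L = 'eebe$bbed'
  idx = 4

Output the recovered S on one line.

Answer: deebebbe$

Derivation:
LF mapping: 5 6 1 7 0 2 3 8 4
Walk LF starting at row 4, prepending L[row]:
  step 1: row=4, L[4]='$', prepend. Next row=LF[4]=0
  step 2: row=0, L[0]='e', prepend. Next row=LF[0]=5
  step 3: row=5, L[5]='b', prepend. Next row=LF[5]=2
  step 4: row=2, L[2]='b', prepend. Next row=LF[2]=1
  step 5: row=1, L[1]='e', prepend. Next row=LF[1]=6
  step 6: row=6, L[6]='b', prepend. Next row=LF[6]=3
  step 7: row=3, L[3]='e', prepend. Next row=LF[3]=7
  step 8: row=7, L[7]='e', prepend. Next row=LF[7]=8
  step 9: row=8, L[8]='d', prepend. Next row=LF[8]=4
Reversed output: deebebbe$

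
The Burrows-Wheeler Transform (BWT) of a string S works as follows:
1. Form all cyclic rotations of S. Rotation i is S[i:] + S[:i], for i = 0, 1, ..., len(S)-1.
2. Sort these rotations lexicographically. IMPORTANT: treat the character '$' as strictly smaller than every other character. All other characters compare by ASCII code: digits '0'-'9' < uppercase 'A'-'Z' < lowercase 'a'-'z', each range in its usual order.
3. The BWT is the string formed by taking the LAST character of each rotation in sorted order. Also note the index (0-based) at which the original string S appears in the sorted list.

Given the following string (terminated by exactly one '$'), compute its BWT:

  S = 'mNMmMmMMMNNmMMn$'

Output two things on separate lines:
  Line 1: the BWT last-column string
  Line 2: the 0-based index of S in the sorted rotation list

Answer: nmMmMmNMmMNMNM$M
14

Derivation:
All 16 rotations (rotation i = S[i:]+S[:i]):
  rot[0] = mNMmMmMMMNNmMMn$
  rot[1] = NMmMmMMMNNmMMn$m
  rot[2] = MmMmMMMNNmMMn$mN
  rot[3] = mMmMMMNNmMMn$mNM
  rot[4] = MmMMMNNmMMn$mNMm
  rot[5] = mMMMNNmMMn$mNMmM
  rot[6] = MMMNNmMMn$mNMmMm
  rot[7] = MMNNmMMn$mNMmMmM
  rot[8] = MNNmMMn$mNMmMmMM
  rot[9] = NNmMMn$mNMmMmMMM
  rot[10] = NmMMn$mNMmMmMMMN
  rot[11] = mMMn$mNMmMmMMMNN
  rot[12] = MMn$mNMmMmMMMNNm
  rot[13] = Mn$mNMmMmMMMNNmM
  rot[14] = n$mNMmMmMMMNNmMM
  rot[15] = $mNMmMmMMMNNmMMn
Sorted (with $ < everything):
  sorted[0] = $mNMmMmMMMNNmMMn  (last char: 'n')
  sorted[1] = MMMNNmMMn$mNMmMm  (last char: 'm')
  sorted[2] = MMNNmMMn$mNMmMmM  (last char: 'M')
  sorted[3] = MMn$mNMmMmMMMNNm  (last char: 'm')
  sorted[4] = MNNmMMn$mNMmMmMM  (last char: 'M')
  sorted[5] = MmMMMNNmMMn$mNMm  (last char: 'm')
  sorted[6] = MmMmMMMNNmMMn$mN  (last char: 'N')
  sorted[7] = Mn$mNMmMmMMMNNmM  (last char: 'M')
  sorted[8] = NMmMmMMMNNmMMn$m  (last char: 'm')
  sorted[9] = NNmMMn$mNMmMmMMM  (last char: 'M')
  sorted[10] = NmMMn$mNMmMmMMMN  (last char: 'N')
  sorted[11] = mMMMNNmMMn$mNMmM  (last char: 'M')
  sorted[12] = mMMn$mNMmMmMMMNN  (last char: 'N')
  sorted[13] = mMmMMMNNmMMn$mNM  (last char: 'M')
  sorted[14] = mNMmMmMMMNNmMMn$  (last char: '$')
  sorted[15] = n$mNMmMmMMMNNmMM  (last char: 'M')
Last column: nmMmMmNMmMNMNM$M
Original string S is at sorted index 14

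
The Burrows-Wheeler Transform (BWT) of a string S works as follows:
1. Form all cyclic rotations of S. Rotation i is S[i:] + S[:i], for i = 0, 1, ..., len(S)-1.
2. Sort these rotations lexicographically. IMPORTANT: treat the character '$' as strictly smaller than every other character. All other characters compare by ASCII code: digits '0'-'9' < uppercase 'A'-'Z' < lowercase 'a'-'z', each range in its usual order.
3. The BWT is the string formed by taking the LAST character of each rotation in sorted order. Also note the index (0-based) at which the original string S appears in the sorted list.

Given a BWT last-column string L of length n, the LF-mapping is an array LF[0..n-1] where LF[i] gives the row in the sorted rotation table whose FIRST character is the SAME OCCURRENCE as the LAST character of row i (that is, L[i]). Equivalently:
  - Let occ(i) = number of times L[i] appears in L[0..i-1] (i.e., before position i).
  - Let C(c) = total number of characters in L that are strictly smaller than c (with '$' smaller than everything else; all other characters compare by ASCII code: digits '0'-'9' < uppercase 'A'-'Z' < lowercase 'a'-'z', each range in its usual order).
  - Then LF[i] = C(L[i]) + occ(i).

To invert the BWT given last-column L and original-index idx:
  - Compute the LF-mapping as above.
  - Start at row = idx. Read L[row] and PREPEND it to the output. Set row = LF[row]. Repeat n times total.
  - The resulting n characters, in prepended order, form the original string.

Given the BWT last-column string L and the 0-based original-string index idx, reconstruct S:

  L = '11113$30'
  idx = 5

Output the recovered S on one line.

Answer: 1103311$

Derivation:
LF mapping: 2 3 4 5 6 0 7 1
Walk LF starting at row 5, prepending L[row]:
  step 1: row=5, L[5]='$', prepend. Next row=LF[5]=0
  step 2: row=0, L[0]='1', prepend. Next row=LF[0]=2
  step 3: row=2, L[2]='1', prepend. Next row=LF[2]=4
  step 4: row=4, L[4]='3', prepend. Next row=LF[4]=6
  step 5: row=6, L[6]='3', prepend. Next row=LF[6]=7
  step 6: row=7, L[7]='0', prepend. Next row=LF[7]=1
  step 7: row=1, L[1]='1', prepend. Next row=LF[1]=3
  step 8: row=3, L[3]='1', prepend. Next row=LF[3]=5
Reversed output: 1103311$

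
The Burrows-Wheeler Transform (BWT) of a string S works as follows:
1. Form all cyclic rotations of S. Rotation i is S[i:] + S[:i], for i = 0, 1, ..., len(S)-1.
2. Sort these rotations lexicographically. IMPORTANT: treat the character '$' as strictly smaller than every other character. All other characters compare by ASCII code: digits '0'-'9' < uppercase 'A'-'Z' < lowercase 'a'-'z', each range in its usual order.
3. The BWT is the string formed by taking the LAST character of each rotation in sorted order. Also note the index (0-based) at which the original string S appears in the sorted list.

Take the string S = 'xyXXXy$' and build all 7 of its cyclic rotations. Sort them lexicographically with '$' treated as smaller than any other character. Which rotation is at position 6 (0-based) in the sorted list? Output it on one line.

All 7 rotations (rotation i = S[i:]+S[:i]):
  rot[0] = xyXXXy$
  rot[1] = yXXXy$x
  rot[2] = XXXy$xy
  rot[3] = XXy$xyX
  rot[4] = Xy$xyXX
  rot[5] = y$xyXXX
  rot[6] = $xyXXXy
Sorted (with $ < everything):
  sorted[0] = $xyXXXy
  sorted[1] = XXXy$xy
  sorted[2] = XXy$xyX
  sorted[3] = Xy$xyXX
  sorted[4] = xyXXXy$
  sorted[5] = y$xyXXX
  sorted[6] = yXXXy$x
sorted[6] = yXXXy$x

Answer: yXXXy$x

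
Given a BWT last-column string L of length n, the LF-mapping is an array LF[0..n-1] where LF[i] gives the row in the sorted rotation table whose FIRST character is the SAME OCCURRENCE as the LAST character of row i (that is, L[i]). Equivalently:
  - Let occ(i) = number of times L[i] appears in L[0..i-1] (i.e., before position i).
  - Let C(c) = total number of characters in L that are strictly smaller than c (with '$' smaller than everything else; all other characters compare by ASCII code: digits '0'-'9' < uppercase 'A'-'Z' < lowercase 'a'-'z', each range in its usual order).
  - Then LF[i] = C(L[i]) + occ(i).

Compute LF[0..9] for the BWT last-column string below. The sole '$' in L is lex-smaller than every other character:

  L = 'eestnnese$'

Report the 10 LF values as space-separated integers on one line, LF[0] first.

Answer: 1 2 7 9 5 6 3 8 4 0

Derivation:
Char counts: '$':1, 'e':4, 'n':2, 's':2, 't':1
C (first-col start): C('$')=0, C('e')=1, C('n')=5, C('s')=7, C('t')=9
L[0]='e': occ=0, LF[0]=C('e')+0=1+0=1
L[1]='e': occ=1, LF[1]=C('e')+1=1+1=2
L[2]='s': occ=0, LF[2]=C('s')+0=7+0=7
L[3]='t': occ=0, LF[3]=C('t')+0=9+0=9
L[4]='n': occ=0, LF[4]=C('n')+0=5+0=5
L[5]='n': occ=1, LF[5]=C('n')+1=5+1=6
L[6]='e': occ=2, LF[6]=C('e')+2=1+2=3
L[7]='s': occ=1, LF[7]=C('s')+1=7+1=8
L[8]='e': occ=3, LF[8]=C('e')+3=1+3=4
L[9]='$': occ=0, LF[9]=C('$')+0=0+0=0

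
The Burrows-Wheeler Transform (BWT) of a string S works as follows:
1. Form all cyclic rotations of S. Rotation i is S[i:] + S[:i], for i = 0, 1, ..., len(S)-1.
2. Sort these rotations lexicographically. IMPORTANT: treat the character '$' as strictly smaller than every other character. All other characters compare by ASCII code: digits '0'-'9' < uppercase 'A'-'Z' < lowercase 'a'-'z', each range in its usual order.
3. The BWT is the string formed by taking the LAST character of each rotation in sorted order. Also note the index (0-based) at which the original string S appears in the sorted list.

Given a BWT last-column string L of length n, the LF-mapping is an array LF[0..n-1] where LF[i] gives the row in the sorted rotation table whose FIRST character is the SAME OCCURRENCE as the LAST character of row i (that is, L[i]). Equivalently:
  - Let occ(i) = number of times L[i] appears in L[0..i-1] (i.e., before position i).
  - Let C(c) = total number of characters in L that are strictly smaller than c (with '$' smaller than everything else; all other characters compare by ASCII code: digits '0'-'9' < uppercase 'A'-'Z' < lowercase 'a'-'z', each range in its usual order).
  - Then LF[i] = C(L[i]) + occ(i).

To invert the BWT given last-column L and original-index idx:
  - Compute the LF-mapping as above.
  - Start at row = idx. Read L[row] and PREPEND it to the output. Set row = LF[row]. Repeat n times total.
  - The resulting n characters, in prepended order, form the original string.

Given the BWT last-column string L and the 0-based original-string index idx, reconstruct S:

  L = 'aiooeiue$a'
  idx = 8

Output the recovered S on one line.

LF mapping: 1 5 7 8 3 6 9 4 0 2
Walk LF starting at row 8, prepending L[row]:
  step 1: row=8, L[8]='$', prepend. Next row=LF[8]=0
  step 2: row=0, L[0]='a', prepend. Next row=LF[0]=1
  step 3: row=1, L[1]='i', prepend. Next row=LF[1]=5
  step 4: row=5, L[5]='i', prepend. Next row=LF[5]=6
  step 5: row=6, L[6]='u', prepend. Next row=LF[6]=9
  step 6: row=9, L[9]='a', prepend. Next row=LF[9]=2
  step 7: row=2, L[2]='o', prepend. Next row=LF[2]=7
  step 8: row=7, L[7]='e', prepend. Next row=LF[7]=4
  step 9: row=4, L[4]='e', prepend. Next row=LF[4]=3
  step 10: row=3, L[3]='o', prepend. Next row=LF[3]=8
Reversed output: oeeoauiia$

Answer: oeeoauiia$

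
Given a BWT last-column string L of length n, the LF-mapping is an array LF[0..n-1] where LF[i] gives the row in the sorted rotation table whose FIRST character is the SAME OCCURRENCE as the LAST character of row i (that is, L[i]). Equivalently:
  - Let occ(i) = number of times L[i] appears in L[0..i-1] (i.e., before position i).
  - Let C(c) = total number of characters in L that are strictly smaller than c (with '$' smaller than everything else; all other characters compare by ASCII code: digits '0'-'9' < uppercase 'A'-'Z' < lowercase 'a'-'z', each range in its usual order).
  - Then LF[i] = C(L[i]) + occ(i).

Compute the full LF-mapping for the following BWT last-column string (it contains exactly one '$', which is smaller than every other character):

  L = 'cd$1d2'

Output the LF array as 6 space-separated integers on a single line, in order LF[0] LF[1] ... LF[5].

Answer: 3 4 0 1 5 2

Derivation:
Char counts: '$':1, '1':1, '2':1, 'c':1, 'd':2
C (first-col start): C('$')=0, C('1')=1, C('2')=2, C('c')=3, C('d')=4
L[0]='c': occ=0, LF[0]=C('c')+0=3+0=3
L[1]='d': occ=0, LF[1]=C('d')+0=4+0=4
L[2]='$': occ=0, LF[2]=C('$')+0=0+0=0
L[3]='1': occ=0, LF[3]=C('1')+0=1+0=1
L[4]='d': occ=1, LF[4]=C('d')+1=4+1=5
L[5]='2': occ=0, LF[5]=C('2')+0=2+0=2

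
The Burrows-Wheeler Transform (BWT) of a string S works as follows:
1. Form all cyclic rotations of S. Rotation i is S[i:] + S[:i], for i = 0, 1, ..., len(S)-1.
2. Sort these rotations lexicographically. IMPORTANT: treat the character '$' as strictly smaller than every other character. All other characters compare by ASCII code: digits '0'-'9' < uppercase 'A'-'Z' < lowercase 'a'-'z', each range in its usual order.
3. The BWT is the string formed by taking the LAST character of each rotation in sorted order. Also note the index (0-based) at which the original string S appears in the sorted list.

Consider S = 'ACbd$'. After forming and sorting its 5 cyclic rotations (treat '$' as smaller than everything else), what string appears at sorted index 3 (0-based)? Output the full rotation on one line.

Answer: bd$AC

Derivation:
All 5 rotations (rotation i = S[i:]+S[:i]):
  rot[0] = ACbd$
  rot[1] = Cbd$A
  rot[2] = bd$AC
  rot[3] = d$ACb
  rot[4] = $ACbd
Sorted (with $ < everything):
  sorted[0] = $ACbd
  sorted[1] = ACbd$
  sorted[2] = Cbd$A
  sorted[3] = bd$AC
  sorted[4] = d$ACb
sorted[3] = bd$AC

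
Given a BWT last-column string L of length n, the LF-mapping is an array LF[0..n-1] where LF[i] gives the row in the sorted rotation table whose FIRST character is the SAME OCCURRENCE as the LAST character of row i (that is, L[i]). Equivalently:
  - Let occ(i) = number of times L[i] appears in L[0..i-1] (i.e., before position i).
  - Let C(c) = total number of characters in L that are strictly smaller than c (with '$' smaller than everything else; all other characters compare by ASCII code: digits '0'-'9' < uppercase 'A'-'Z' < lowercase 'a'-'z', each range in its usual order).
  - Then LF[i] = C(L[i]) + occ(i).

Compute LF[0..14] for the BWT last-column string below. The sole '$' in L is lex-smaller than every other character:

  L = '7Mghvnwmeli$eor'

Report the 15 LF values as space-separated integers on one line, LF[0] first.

Char counts: '$':1, '7':1, 'M':1, 'e':2, 'g':1, 'h':1, 'i':1, 'l':1, 'm':1, 'n':1, 'o':1, 'r':1, 'v':1, 'w':1
C (first-col start): C('$')=0, C('7')=1, C('M')=2, C('e')=3, C('g')=5, C('h')=6, C('i')=7, C('l')=8, C('m')=9, C('n')=10, C('o')=11, C('r')=12, C('v')=13, C('w')=14
L[0]='7': occ=0, LF[0]=C('7')+0=1+0=1
L[1]='M': occ=0, LF[1]=C('M')+0=2+0=2
L[2]='g': occ=0, LF[2]=C('g')+0=5+0=5
L[3]='h': occ=0, LF[3]=C('h')+0=6+0=6
L[4]='v': occ=0, LF[4]=C('v')+0=13+0=13
L[5]='n': occ=0, LF[5]=C('n')+0=10+0=10
L[6]='w': occ=0, LF[6]=C('w')+0=14+0=14
L[7]='m': occ=0, LF[7]=C('m')+0=9+0=9
L[8]='e': occ=0, LF[8]=C('e')+0=3+0=3
L[9]='l': occ=0, LF[9]=C('l')+0=8+0=8
L[10]='i': occ=0, LF[10]=C('i')+0=7+0=7
L[11]='$': occ=0, LF[11]=C('$')+0=0+0=0
L[12]='e': occ=1, LF[12]=C('e')+1=3+1=4
L[13]='o': occ=0, LF[13]=C('o')+0=11+0=11
L[14]='r': occ=0, LF[14]=C('r')+0=12+0=12

Answer: 1 2 5 6 13 10 14 9 3 8 7 0 4 11 12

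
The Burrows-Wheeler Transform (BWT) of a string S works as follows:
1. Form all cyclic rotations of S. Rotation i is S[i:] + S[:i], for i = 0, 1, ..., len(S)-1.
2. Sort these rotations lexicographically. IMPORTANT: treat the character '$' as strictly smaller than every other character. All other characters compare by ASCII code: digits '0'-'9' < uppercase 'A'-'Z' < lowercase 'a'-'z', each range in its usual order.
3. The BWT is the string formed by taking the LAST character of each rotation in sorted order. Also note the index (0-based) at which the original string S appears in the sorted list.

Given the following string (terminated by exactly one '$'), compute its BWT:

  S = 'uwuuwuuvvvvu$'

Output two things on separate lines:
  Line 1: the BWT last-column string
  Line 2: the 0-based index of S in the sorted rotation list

Answer: uvwwuu$vvvuuu
6

Derivation:
All 13 rotations (rotation i = S[i:]+S[:i]):
  rot[0] = uwuuwuuvvvvu$
  rot[1] = wuuwuuvvvvu$u
  rot[2] = uuwuuvvvvu$uw
  rot[3] = uwuuvvvvu$uwu
  rot[4] = wuuvvvvu$uwuu
  rot[5] = uuvvvvu$uwuuw
  rot[6] = uvvvvu$uwuuwu
  rot[7] = vvvvu$uwuuwuu
  rot[8] = vvvu$uwuuwuuv
  rot[9] = vvu$uwuuwuuvv
  rot[10] = vu$uwuuwuuvvv
  rot[11] = u$uwuuwuuvvvv
  rot[12] = $uwuuwuuvvvvu
Sorted (with $ < everything):
  sorted[0] = $uwuuwuuvvvvu  (last char: 'u')
  sorted[1] = u$uwuuwuuvvvv  (last char: 'v')
  sorted[2] = uuvvvvu$uwuuw  (last char: 'w')
  sorted[3] = uuwuuvvvvu$uw  (last char: 'w')
  sorted[4] = uvvvvu$uwuuwu  (last char: 'u')
  sorted[5] = uwuuvvvvu$uwu  (last char: 'u')
  sorted[6] = uwuuwuuvvvvu$  (last char: '$')
  sorted[7] = vu$uwuuwuuvvv  (last char: 'v')
  sorted[8] = vvu$uwuuwuuvv  (last char: 'v')
  sorted[9] = vvvu$uwuuwuuv  (last char: 'v')
  sorted[10] = vvvvu$uwuuwuu  (last char: 'u')
  sorted[11] = wuuvvvvu$uwuu  (last char: 'u')
  sorted[12] = wuuwuuvvvvu$u  (last char: 'u')
Last column: uvwwuu$vvvuuu
Original string S is at sorted index 6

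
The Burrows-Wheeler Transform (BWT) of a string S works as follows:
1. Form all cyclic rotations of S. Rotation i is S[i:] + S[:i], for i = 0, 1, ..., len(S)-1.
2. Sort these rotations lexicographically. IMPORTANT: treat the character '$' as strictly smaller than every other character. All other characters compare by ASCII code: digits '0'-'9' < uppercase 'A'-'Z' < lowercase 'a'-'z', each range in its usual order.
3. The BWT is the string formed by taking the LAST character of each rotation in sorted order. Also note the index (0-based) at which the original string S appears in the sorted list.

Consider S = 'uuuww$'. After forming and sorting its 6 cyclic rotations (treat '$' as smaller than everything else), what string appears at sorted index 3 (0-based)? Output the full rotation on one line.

All 6 rotations (rotation i = S[i:]+S[:i]):
  rot[0] = uuuww$
  rot[1] = uuww$u
  rot[2] = uww$uu
  rot[3] = ww$uuu
  rot[4] = w$uuuw
  rot[5] = $uuuww
Sorted (with $ < everything):
  sorted[0] = $uuuww
  sorted[1] = uuuww$
  sorted[2] = uuww$u
  sorted[3] = uww$uu
  sorted[4] = w$uuuw
  sorted[5] = ww$uuu
sorted[3] = uww$uu

Answer: uww$uu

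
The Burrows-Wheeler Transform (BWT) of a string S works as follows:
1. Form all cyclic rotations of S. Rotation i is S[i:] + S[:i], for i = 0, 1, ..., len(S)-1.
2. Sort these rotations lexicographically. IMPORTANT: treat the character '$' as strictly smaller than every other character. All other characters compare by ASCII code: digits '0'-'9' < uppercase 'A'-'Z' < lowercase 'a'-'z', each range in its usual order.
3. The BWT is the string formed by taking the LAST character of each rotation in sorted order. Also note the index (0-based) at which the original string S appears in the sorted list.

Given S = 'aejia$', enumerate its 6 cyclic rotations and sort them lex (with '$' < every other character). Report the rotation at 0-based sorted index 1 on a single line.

Answer: a$aeji

Derivation:
All 6 rotations (rotation i = S[i:]+S[:i]):
  rot[0] = aejia$
  rot[1] = ejia$a
  rot[2] = jia$ae
  rot[3] = ia$aej
  rot[4] = a$aeji
  rot[5] = $aejia
Sorted (with $ < everything):
  sorted[0] = $aejia
  sorted[1] = a$aeji
  sorted[2] = aejia$
  sorted[3] = ejia$a
  sorted[4] = ia$aej
  sorted[5] = jia$ae
sorted[1] = a$aeji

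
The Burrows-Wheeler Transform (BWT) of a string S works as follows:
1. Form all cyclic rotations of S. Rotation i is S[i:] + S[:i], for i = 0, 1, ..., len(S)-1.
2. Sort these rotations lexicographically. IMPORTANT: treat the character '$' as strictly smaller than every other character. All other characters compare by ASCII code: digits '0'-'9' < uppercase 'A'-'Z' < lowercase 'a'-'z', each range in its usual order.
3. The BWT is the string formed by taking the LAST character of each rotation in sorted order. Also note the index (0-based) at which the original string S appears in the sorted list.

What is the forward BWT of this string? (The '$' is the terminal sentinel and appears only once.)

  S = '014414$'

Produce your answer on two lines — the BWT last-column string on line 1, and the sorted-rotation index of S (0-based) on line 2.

All 7 rotations (rotation i = S[i:]+S[:i]):
  rot[0] = 014414$
  rot[1] = 14414$0
  rot[2] = 4414$01
  rot[3] = 414$014
  rot[4] = 14$0144
  rot[5] = 4$01441
  rot[6] = $014414
Sorted (with $ < everything):
  sorted[0] = $014414  (last char: '4')
  sorted[1] = 014414$  (last char: '$')
  sorted[2] = 14$0144  (last char: '4')
  sorted[3] = 14414$0  (last char: '0')
  sorted[4] = 4$01441  (last char: '1')
  sorted[5] = 414$014  (last char: '4')
  sorted[6] = 4414$01  (last char: '1')
Last column: 4$40141
Original string S is at sorted index 1

Answer: 4$40141
1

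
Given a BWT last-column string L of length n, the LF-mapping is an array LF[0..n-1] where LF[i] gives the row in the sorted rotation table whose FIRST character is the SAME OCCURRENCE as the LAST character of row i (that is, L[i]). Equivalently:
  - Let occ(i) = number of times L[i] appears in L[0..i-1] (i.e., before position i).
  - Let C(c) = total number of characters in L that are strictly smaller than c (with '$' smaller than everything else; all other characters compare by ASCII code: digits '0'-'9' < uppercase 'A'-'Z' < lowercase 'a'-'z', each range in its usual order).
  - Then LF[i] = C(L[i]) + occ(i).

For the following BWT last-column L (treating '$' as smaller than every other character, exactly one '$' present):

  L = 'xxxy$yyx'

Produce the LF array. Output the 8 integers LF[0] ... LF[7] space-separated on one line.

Answer: 1 2 3 5 0 6 7 4

Derivation:
Char counts: '$':1, 'x':4, 'y':3
C (first-col start): C('$')=0, C('x')=1, C('y')=5
L[0]='x': occ=0, LF[0]=C('x')+0=1+0=1
L[1]='x': occ=1, LF[1]=C('x')+1=1+1=2
L[2]='x': occ=2, LF[2]=C('x')+2=1+2=3
L[3]='y': occ=0, LF[3]=C('y')+0=5+0=5
L[4]='$': occ=0, LF[4]=C('$')+0=0+0=0
L[5]='y': occ=1, LF[5]=C('y')+1=5+1=6
L[6]='y': occ=2, LF[6]=C('y')+2=5+2=7
L[7]='x': occ=3, LF[7]=C('x')+3=1+3=4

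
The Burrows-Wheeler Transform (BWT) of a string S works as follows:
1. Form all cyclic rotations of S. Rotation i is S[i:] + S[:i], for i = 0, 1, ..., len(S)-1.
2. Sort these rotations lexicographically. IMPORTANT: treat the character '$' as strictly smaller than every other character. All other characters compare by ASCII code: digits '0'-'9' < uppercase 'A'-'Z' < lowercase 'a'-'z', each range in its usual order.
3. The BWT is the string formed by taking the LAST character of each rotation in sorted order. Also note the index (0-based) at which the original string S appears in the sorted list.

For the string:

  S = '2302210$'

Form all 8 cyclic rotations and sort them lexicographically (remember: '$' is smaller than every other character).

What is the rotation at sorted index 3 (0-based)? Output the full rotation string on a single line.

Answer: 10$23022

Derivation:
All 8 rotations (rotation i = S[i:]+S[:i]):
  rot[0] = 2302210$
  rot[1] = 302210$2
  rot[2] = 02210$23
  rot[3] = 2210$230
  rot[4] = 210$2302
  rot[5] = 10$23022
  rot[6] = 0$230221
  rot[7] = $2302210
Sorted (with $ < everything):
  sorted[0] = $2302210
  sorted[1] = 0$230221
  sorted[2] = 02210$23
  sorted[3] = 10$23022
  sorted[4] = 210$2302
  sorted[5] = 2210$230
  sorted[6] = 2302210$
  sorted[7] = 302210$2
sorted[3] = 10$23022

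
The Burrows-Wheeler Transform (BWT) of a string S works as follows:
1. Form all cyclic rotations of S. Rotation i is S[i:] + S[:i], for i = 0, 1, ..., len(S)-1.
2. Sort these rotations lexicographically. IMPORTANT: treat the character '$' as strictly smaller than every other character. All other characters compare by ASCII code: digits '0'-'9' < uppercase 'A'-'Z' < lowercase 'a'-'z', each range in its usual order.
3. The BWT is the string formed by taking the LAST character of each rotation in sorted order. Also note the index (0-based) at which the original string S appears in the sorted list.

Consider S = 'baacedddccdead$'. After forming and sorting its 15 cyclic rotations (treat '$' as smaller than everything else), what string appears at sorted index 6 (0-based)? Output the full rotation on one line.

Answer: cdead$baacedddc

Derivation:
All 15 rotations (rotation i = S[i:]+S[:i]):
  rot[0] = baacedddccdead$
  rot[1] = aacedddccdead$b
  rot[2] = acedddccdead$ba
  rot[3] = cedddccdead$baa
  rot[4] = edddccdead$baac
  rot[5] = dddccdead$baace
  rot[6] = ddccdead$baaced
  rot[7] = dccdead$baacedd
  rot[8] = ccdead$baaceddd
  rot[9] = cdead$baacedddc
  rot[10] = dead$baacedddcc
  rot[11] = ead$baacedddccd
  rot[12] = ad$baacedddccde
  rot[13] = d$baacedddccdea
  rot[14] = $baacedddccdead
Sorted (with $ < everything):
  sorted[0] = $baacedddccdead
  sorted[1] = aacedddccdead$b
  sorted[2] = acedddccdead$ba
  sorted[3] = ad$baacedddccde
  sorted[4] = baacedddccdead$
  sorted[5] = ccdead$baaceddd
  sorted[6] = cdead$baacedddc
  sorted[7] = cedddccdead$baa
  sorted[8] = d$baacedddccdea
  sorted[9] = dccdead$baacedd
  sorted[10] = ddccdead$baaced
  sorted[11] = dddccdead$baace
  sorted[12] = dead$baacedddcc
  sorted[13] = ead$baacedddccd
  sorted[14] = edddccdead$baac
sorted[6] = cdead$baacedddc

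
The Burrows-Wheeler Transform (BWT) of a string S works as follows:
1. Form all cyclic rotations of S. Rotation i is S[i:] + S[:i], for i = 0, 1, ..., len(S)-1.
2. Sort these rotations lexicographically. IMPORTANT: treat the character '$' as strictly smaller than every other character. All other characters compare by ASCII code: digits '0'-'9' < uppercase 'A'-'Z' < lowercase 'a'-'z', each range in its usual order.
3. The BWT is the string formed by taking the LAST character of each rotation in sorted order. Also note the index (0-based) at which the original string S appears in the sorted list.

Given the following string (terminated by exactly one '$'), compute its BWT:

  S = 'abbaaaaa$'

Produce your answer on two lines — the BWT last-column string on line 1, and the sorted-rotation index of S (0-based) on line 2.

Answer: aaaaab$ba
6

Derivation:
All 9 rotations (rotation i = S[i:]+S[:i]):
  rot[0] = abbaaaaa$
  rot[1] = bbaaaaa$a
  rot[2] = baaaaa$ab
  rot[3] = aaaaa$abb
  rot[4] = aaaa$abba
  rot[5] = aaa$abbaa
  rot[6] = aa$abbaaa
  rot[7] = a$abbaaaa
  rot[8] = $abbaaaaa
Sorted (with $ < everything):
  sorted[0] = $abbaaaaa  (last char: 'a')
  sorted[1] = a$abbaaaa  (last char: 'a')
  sorted[2] = aa$abbaaa  (last char: 'a')
  sorted[3] = aaa$abbaa  (last char: 'a')
  sorted[4] = aaaa$abba  (last char: 'a')
  sorted[5] = aaaaa$abb  (last char: 'b')
  sorted[6] = abbaaaaa$  (last char: '$')
  sorted[7] = baaaaa$ab  (last char: 'b')
  sorted[8] = bbaaaaa$a  (last char: 'a')
Last column: aaaaab$ba
Original string S is at sorted index 6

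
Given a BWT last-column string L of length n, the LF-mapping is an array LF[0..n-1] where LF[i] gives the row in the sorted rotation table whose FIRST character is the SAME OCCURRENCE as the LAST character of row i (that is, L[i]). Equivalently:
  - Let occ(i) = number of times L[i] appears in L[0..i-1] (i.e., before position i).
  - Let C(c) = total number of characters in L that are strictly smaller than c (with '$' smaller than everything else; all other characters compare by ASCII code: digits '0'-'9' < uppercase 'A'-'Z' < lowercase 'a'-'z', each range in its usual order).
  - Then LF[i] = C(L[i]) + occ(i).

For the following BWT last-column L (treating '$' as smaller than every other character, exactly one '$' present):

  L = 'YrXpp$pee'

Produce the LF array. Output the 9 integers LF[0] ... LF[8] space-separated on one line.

Answer: 2 8 1 5 6 0 7 3 4

Derivation:
Char counts: '$':1, 'X':1, 'Y':1, 'e':2, 'p':3, 'r':1
C (first-col start): C('$')=0, C('X')=1, C('Y')=2, C('e')=3, C('p')=5, C('r')=8
L[0]='Y': occ=0, LF[0]=C('Y')+0=2+0=2
L[1]='r': occ=0, LF[1]=C('r')+0=8+0=8
L[2]='X': occ=0, LF[2]=C('X')+0=1+0=1
L[3]='p': occ=0, LF[3]=C('p')+0=5+0=5
L[4]='p': occ=1, LF[4]=C('p')+1=5+1=6
L[5]='$': occ=0, LF[5]=C('$')+0=0+0=0
L[6]='p': occ=2, LF[6]=C('p')+2=5+2=7
L[7]='e': occ=0, LF[7]=C('e')+0=3+0=3
L[8]='e': occ=1, LF[8]=C('e')+1=3+1=4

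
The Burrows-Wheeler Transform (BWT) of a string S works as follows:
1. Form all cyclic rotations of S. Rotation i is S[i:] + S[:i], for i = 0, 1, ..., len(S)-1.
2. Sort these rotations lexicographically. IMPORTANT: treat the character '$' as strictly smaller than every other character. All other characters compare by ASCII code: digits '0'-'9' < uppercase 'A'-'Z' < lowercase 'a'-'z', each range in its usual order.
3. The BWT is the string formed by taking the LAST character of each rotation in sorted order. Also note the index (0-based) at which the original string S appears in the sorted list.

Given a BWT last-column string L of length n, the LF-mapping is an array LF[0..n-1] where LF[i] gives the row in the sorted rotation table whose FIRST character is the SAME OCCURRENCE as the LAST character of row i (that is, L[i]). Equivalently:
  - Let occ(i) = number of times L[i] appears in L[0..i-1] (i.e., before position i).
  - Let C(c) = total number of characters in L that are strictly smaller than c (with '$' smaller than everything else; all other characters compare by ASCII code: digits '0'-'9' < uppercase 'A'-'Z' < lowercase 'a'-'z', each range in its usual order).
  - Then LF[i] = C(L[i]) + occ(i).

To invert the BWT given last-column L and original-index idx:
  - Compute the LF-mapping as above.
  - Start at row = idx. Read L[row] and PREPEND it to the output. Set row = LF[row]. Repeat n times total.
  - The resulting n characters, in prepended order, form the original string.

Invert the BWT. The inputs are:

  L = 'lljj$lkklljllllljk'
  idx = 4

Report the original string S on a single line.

LF mapping: 8 9 1 2 0 10 5 6 11 12 3 13 14 15 16 17 4 7
Walk LF starting at row 4, prepending L[row]:
  step 1: row=4, L[4]='$', prepend. Next row=LF[4]=0
  step 2: row=0, L[0]='l', prepend. Next row=LF[0]=8
  step 3: row=8, L[8]='l', prepend. Next row=LF[8]=11
  step 4: row=11, L[11]='l', prepend. Next row=LF[11]=13
  step 5: row=13, L[13]='l', prepend. Next row=LF[13]=15
  step 6: row=15, L[15]='l', prepend. Next row=LF[15]=17
  step 7: row=17, L[17]='k', prepend. Next row=LF[17]=7
  step 8: row=7, L[7]='k', prepend. Next row=LF[7]=6
  step 9: row=6, L[6]='k', prepend. Next row=LF[6]=5
  step 10: row=5, L[5]='l', prepend. Next row=LF[5]=10
  step 11: row=10, L[10]='j', prepend. Next row=LF[10]=3
  step 12: row=3, L[3]='j', prepend. Next row=LF[3]=2
  step 13: row=2, L[2]='j', prepend. Next row=LF[2]=1
  step 14: row=1, L[1]='l', prepend. Next row=LF[1]=9
  step 15: row=9, L[9]='l', prepend. Next row=LF[9]=12
  step 16: row=12, L[12]='l', prepend. Next row=LF[12]=14
  step 17: row=14, L[14]='l', prepend. Next row=LF[14]=16
  step 18: row=16, L[16]='j', prepend. Next row=LF[16]=4
Reversed output: jlllljjjlkkklllll$

Answer: jlllljjjlkkklllll$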